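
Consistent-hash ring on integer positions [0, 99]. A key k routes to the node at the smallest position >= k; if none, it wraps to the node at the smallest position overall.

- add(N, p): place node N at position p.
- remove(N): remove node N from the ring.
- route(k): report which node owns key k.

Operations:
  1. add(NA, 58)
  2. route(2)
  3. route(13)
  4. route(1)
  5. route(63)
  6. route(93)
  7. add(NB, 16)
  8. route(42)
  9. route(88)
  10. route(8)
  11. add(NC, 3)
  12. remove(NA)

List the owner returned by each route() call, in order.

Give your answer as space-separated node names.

Answer: NA NA NA NA NA NA NB NB

Derivation:
Op 1: add NA@58 -> ring=[58:NA]
Op 2: route key 2: smallest pos >= 2 is 58 -> NA
Op 3: route key 13: smallest pos >= 13 is 58 -> NA
Op 4: route key 1: smallest pos >= 1 is 58 -> NA
Op 5: route key 63: none >= 63, wrap to smallest pos 58 -> NA
Op 6: route key 93: none >= 93, wrap to smallest pos 58 -> NA
Op 7: add NB@16 -> ring=[16:NB,58:NA]
Op 8: route key 42: smallest pos >= 42 is 58 -> NA
Op 9: route key 88: none >= 88, wrap to smallest pos 16 -> NB
Op 10: route key 8: smallest pos >= 8 is 16 -> NB
Op 11: add NC@3 -> ring=[3:NC,16:NB,58:NA]
Op 12: remove NA -> ring=[3:NC,16:NB]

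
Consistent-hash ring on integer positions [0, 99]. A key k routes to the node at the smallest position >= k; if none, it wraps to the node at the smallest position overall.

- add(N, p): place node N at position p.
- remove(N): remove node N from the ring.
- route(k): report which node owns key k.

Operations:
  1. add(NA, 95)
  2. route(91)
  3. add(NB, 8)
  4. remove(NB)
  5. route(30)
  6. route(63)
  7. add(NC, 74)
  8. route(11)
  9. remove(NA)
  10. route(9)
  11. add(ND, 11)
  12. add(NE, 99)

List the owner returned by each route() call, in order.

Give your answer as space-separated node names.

Op 1: add NA@95 -> ring=[95:NA]
Op 2: route key 91: smallest pos >= 91 is 95 -> NA
Op 3: add NB@8 -> ring=[8:NB,95:NA]
Op 4: remove NB -> ring=[95:NA]
Op 5: route key 30: smallest pos >= 30 is 95 -> NA
Op 6: route key 63: smallest pos >= 63 is 95 -> NA
Op 7: add NC@74 -> ring=[74:NC,95:NA]
Op 8: route key 11: smallest pos >= 11 is 74 -> NC
Op 9: remove NA -> ring=[74:NC]
Op 10: route key 9: smallest pos >= 9 is 74 -> NC
Op 11: add ND@11 -> ring=[11:ND,74:NC]
Op 12: add NE@99 -> ring=[11:ND,74:NC,99:NE]

Answer: NA NA NA NC NC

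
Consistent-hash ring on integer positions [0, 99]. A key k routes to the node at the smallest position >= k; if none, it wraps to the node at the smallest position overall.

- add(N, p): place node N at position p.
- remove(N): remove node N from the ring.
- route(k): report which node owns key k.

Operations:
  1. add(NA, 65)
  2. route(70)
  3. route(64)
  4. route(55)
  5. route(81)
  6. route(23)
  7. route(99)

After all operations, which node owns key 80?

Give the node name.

Op 1: add NA@65 -> ring=[65:NA]
Op 2: route key 70: none >= 70, wrap to smallest pos 65 -> NA
Op 3: route key 64: smallest pos >= 64 is 65 -> NA
Op 4: route key 55: smallest pos >= 55 is 65 -> NA
Op 5: route key 81: none >= 81, wrap to smallest pos 65 -> NA
Op 6: route key 23: smallest pos >= 23 is 65 -> NA
Op 7: route key 99: none >= 99, wrap to smallest pos 65 -> NA
Final route key 80: none >= 80, wrap to smallest pos 65 -> NA

Answer: NA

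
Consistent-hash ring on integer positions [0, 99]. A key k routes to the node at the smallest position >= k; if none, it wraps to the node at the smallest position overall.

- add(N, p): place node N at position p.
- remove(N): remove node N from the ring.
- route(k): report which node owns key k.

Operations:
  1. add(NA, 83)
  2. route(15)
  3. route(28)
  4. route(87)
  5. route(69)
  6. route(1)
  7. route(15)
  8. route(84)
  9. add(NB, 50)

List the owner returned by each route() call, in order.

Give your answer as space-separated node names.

Answer: NA NA NA NA NA NA NA

Derivation:
Op 1: add NA@83 -> ring=[83:NA]
Op 2: route key 15: smallest pos >= 15 is 83 -> NA
Op 3: route key 28: smallest pos >= 28 is 83 -> NA
Op 4: route key 87: none >= 87, wrap to smallest pos 83 -> NA
Op 5: route key 69: smallest pos >= 69 is 83 -> NA
Op 6: route key 1: smallest pos >= 1 is 83 -> NA
Op 7: route key 15: smallest pos >= 15 is 83 -> NA
Op 8: route key 84: none >= 84, wrap to smallest pos 83 -> NA
Op 9: add NB@50 -> ring=[50:NB,83:NA]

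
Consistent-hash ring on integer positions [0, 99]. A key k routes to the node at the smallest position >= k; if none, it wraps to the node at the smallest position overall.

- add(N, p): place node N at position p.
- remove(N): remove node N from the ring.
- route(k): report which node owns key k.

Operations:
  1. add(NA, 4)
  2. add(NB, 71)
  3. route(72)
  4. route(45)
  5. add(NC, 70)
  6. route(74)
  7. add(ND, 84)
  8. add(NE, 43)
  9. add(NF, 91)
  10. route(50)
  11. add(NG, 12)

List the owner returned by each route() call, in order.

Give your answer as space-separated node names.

Op 1: add NA@4 -> ring=[4:NA]
Op 2: add NB@71 -> ring=[4:NA,71:NB]
Op 3: route key 72: none >= 72, wrap to smallest pos 4 -> NA
Op 4: route key 45: smallest pos >= 45 is 71 -> NB
Op 5: add NC@70 -> ring=[4:NA,70:NC,71:NB]
Op 6: route key 74: none >= 74, wrap to smallest pos 4 -> NA
Op 7: add ND@84 -> ring=[4:NA,70:NC,71:NB,84:ND]
Op 8: add NE@43 -> ring=[4:NA,43:NE,70:NC,71:NB,84:ND]
Op 9: add NF@91 -> ring=[4:NA,43:NE,70:NC,71:NB,84:ND,91:NF]
Op 10: route key 50: smallest pos >= 50 is 70 -> NC
Op 11: add NG@12 -> ring=[4:NA,12:NG,43:NE,70:NC,71:NB,84:ND,91:NF]

Answer: NA NB NA NC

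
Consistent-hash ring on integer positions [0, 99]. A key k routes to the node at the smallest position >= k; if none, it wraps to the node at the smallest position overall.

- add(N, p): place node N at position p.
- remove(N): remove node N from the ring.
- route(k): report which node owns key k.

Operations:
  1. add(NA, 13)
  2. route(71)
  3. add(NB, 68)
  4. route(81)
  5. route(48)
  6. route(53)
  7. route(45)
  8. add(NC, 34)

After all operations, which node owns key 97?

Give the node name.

Op 1: add NA@13 -> ring=[13:NA]
Op 2: route key 71: none >= 71, wrap to smallest pos 13 -> NA
Op 3: add NB@68 -> ring=[13:NA,68:NB]
Op 4: route key 81: none >= 81, wrap to smallest pos 13 -> NA
Op 5: route key 48: smallest pos >= 48 is 68 -> NB
Op 6: route key 53: smallest pos >= 53 is 68 -> NB
Op 7: route key 45: smallest pos >= 45 is 68 -> NB
Op 8: add NC@34 -> ring=[13:NA,34:NC,68:NB]
Final route key 97: none >= 97, wrap to smallest pos 13 -> NA

Answer: NA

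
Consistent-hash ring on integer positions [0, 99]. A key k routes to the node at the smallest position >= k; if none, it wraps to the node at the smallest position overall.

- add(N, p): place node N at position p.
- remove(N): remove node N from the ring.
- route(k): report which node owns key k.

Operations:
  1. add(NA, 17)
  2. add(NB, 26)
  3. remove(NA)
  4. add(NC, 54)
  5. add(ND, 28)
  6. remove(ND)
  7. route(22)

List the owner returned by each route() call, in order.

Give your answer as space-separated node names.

Answer: NB

Derivation:
Op 1: add NA@17 -> ring=[17:NA]
Op 2: add NB@26 -> ring=[17:NA,26:NB]
Op 3: remove NA -> ring=[26:NB]
Op 4: add NC@54 -> ring=[26:NB,54:NC]
Op 5: add ND@28 -> ring=[26:NB,28:ND,54:NC]
Op 6: remove ND -> ring=[26:NB,54:NC]
Op 7: route key 22: smallest pos >= 22 is 26 -> NB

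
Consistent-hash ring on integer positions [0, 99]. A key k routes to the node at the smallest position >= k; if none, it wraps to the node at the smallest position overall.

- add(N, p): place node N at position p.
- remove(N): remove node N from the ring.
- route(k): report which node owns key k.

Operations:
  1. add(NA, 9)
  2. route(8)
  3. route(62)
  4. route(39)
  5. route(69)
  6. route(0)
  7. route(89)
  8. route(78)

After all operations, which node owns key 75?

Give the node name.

Op 1: add NA@9 -> ring=[9:NA]
Op 2: route key 8: smallest pos >= 8 is 9 -> NA
Op 3: route key 62: none >= 62, wrap to smallest pos 9 -> NA
Op 4: route key 39: none >= 39, wrap to smallest pos 9 -> NA
Op 5: route key 69: none >= 69, wrap to smallest pos 9 -> NA
Op 6: route key 0: smallest pos >= 0 is 9 -> NA
Op 7: route key 89: none >= 89, wrap to smallest pos 9 -> NA
Op 8: route key 78: none >= 78, wrap to smallest pos 9 -> NA
Final route key 75: none >= 75, wrap to smallest pos 9 -> NA

Answer: NA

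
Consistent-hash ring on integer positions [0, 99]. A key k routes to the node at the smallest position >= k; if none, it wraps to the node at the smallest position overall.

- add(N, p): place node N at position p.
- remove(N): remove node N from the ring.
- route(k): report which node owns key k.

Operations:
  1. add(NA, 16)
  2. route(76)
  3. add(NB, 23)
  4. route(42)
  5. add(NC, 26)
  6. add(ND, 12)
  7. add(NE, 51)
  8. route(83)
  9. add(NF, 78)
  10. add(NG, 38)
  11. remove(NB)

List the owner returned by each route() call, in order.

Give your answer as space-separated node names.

Op 1: add NA@16 -> ring=[16:NA]
Op 2: route key 76: none >= 76, wrap to smallest pos 16 -> NA
Op 3: add NB@23 -> ring=[16:NA,23:NB]
Op 4: route key 42: none >= 42, wrap to smallest pos 16 -> NA
Op 5: add NC@26 -> ring=[16:NA,23:NB,26:NC]
Op 6: add ND@12 -> ring=[12:ND,16:NA,23:NB,26:NC]
Op 7: add NE@51 -> ring=[12:ND,16:NA,23:NB,26:NC,51:NE]
Op 8: route key 83: none >= 83, wrap to smallest pos 12 -> ND
Op 9: add NF@78 -> ring=[12:ND,16:NA,23:NB,26:NC,51:NE,78:NF]
Op 10: add NG@38 -> ring=[12:ND,16:NA,23:NB,26:NC,38:NG,51:NE,78:NF]
Op 11: remove NB -> ring=[12:ND,16:NA,26:NC,38:NG,51:NE,78:NF]

Answer: NA NA ND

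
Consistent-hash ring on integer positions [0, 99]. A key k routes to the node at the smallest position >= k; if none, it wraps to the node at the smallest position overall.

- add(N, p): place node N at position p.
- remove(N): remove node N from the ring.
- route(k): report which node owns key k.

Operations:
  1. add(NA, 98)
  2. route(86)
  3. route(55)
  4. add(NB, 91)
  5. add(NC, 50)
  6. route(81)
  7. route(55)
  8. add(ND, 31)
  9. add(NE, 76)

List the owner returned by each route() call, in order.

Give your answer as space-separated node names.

Op 1: add NA@98 -> ring=[98:NA]
Op 2: route key 86: smallest pos >= 86 is 98 -> NA
Op 3: route key 55: smallest pos >= 55 is 98 -> NA
Op 4: add NB@91 -> ring=[91:NB,98:NA]
Op 5: add NC@50 -> ring=[50:NC,91:NB,98:NA]
Op 6: route key 81: smallest pos >= 81 is 91 -> NB
Op 7: route key 55: smallest pos >= 55 is 91 -> NB
Op 8: add ND@31 -> ring=[31:ND,50:NC,91:NB,98:NA]
Op 9: add NE@76 -> ring=[31:ND,50:NC,76:NE,91:NB,98:NA]

Answer: NA NA NB NB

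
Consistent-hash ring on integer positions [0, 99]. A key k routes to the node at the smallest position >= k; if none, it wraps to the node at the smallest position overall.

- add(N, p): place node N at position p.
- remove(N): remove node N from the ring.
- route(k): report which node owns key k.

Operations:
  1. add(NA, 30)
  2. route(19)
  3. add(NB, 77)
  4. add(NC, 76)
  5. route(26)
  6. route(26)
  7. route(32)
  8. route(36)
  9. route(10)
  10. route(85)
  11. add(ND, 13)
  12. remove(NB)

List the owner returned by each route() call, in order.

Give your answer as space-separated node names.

Op 1: add NA@30 -> ring=[30:NA]
Op 2: route key 19: smallest pos >= 19 is 30 -> NA
Op 3: add NB@77 -> ring=[30:NA,77:NB]
Op 4: add NC@76 -> ring=[30:NA,76:NC,77:NB]
Op 5: route key 26: smallest pos >= 26 is 30 -> NA
Op 6: route key 26: smallest pos >= 26 is 30 -> NA
Op 7: route key 32: smallest pos >= 32 is 76 -> NC
Op 8: route key 36: smallest pos >= 36 is 76 -> NC
Op 9: route key 10: smallest pos >= 10 is 30 -> NA
Op 10: route key 85: none >= 85, wrap to smallest pos 30 -> NA
Op 11: add ND@13 -> ring=[13:ND,30:NA,76:NC,77:NB]
Op 12: remove NB -> ring=[13:ND,30:NA,76:NC]

Answer: NA NA NA NC NC NA NA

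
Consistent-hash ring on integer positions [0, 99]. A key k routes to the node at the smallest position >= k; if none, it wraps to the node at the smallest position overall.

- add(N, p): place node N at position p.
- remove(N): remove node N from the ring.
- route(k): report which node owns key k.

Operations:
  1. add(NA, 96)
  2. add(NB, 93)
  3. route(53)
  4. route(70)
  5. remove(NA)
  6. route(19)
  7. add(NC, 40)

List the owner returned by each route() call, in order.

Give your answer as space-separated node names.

Answer: NB NB NB

Derivation:
Op 1: add NA@96 -> ring=[96:NA]
Op 2: add NB@93 -> ring=[93:NB,96:NA]
Op 3: route key 53: smallest pos >= 53 is 93 -> NB
Op 4: route key 70: smallest pos >= 70 is 93 -> NB
Op 5: remove NA -> ring=[93:NB]
Op 6: route key 19: smallest pos >= 19 is 93 -> NB
Op 7: add NC@40 -> ring=[40:NC,93:NB]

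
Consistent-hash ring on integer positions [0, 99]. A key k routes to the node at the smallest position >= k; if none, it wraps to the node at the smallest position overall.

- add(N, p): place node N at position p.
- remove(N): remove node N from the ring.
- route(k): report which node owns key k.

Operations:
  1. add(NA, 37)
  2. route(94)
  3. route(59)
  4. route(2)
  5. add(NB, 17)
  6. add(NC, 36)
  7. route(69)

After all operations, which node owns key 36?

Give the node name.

Op 1: add NA@37 -> ring=[37:NA]
Op 2: route key 94: none >= 94, wrap to smallest pos 37 -> NA
Op 3: route key 59: none >= 59, wrap to smallest pos 37 -> NA
Op 4: route key 2: smallest pos >= 2 is 37 -> NA
Op 5: add NB@17 -> ring=[17:NB,37:NA]
Op 6: add NC@36 -> ring=[17:NB,36:NC,37:NA]
Op 7: route key 69: none >= 69, wrap to smallest pos 17 -> NB
Final route key 36: smallest pos >= 36 is 36 -> NC

Answer: NC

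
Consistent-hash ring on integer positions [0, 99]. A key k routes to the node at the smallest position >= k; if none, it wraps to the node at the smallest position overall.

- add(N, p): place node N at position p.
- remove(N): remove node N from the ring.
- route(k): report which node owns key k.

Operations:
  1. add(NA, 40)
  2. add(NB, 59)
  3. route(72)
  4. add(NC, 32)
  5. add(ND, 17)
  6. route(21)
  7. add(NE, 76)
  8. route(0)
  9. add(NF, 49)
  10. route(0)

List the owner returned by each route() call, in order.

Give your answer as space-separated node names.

Op 1: add NA@40 -> ring=[40:NA]
Op 2: add NB@59 -> ring=[40:NA,59:NB]
Op 3: route key 72: none >= 72, wrap to smallest pos 40 -> NA
Op 4: add NC@32 -> ring=[32:NC,40:NA,59:NB]
Op 5: add ND@17 -> ring=[17:ND,32:NC,40:NA,59:NB]
Op 6: route key 21: smallest pos >= 21 is 32 -> NC
Op 7: add NE@76 -> ring=[17:ND,32:NC,40:NA,59:NB,76:NE]
Op 8: route key 0: smallest pos >= 0 is 17 -> ND
Op 9: add NF@49 -> ring=[17:ND,32:NC,40:NA,49:NF,59:NB,76:NE]
Op 10: route key 0: smallest pos >= 0 is 17 -> ND

Answer: NA NC ND ND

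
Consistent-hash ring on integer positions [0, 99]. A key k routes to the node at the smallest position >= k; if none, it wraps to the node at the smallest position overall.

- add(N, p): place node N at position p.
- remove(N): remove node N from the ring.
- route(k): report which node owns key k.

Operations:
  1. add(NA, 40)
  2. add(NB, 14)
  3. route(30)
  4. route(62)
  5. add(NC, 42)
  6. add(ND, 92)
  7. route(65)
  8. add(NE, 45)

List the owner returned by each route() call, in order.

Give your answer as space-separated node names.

Op 1: add NA@40 -> ring=[40:NA]
Op 2: add NB@14 -> ring=[14:NB,40:NA]
Op 3: route key 30: smallest pos >= 30 is 40 -> NA
Op 4: route key 62: none >= 62, wrap to smallest pos 14 -> NB
Op 5: add NC@42 -> ring=[14:NB,40:NA,42:NC]
Op 6: add ND@92 -> ring=[14:NB,40:NA,42:NC,92:ND]
Op 7: route key 65: smallest pos >= 65 is 92 -> ND
Op 8: add NE@45 -> ring=[14:NB,40:NA,42:NC,45:NE,92:ND]

Answer: NA NB ND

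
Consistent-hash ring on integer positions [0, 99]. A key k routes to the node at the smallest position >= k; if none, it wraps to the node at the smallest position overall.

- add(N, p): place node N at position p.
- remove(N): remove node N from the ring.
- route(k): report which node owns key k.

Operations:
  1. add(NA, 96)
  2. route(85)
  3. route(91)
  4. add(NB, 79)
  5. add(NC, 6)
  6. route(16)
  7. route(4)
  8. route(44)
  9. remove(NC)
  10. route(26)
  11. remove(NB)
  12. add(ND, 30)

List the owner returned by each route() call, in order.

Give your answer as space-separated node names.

Answer: NA NA NB NC NB NB

Derivation:
Op 1: add NA@96 -> ring=[96:NA]
Op 2: route key 85: smallest pos >= 85 is 96 -> NA
Op 3: route key 91: smallest pos >= 91 is 96 -> NA
Op 4: add NB@79 -> ring=[79:NB,96:NA]
Op 5: add NC@6 -> ring=[6:NC,79:NB,96:NA]
Op 6: route key 16: smallest pos >= 16 is 79 -> NB
Op 7: route key 4: smallest pos >= 4 is 6 -> NC
Op 8: route key 44: smallest pos >= 44 is 79 -> NB
Op 9: remove NC -> ring=[79:NB,96:NA]
Op 10: route key 26: smallest pos >= 26 is 79 -> NB
Op 11: remove NB -> ring=[96:NA]
Op 12: add ND@30 -> ring=[30:ND,96:NA]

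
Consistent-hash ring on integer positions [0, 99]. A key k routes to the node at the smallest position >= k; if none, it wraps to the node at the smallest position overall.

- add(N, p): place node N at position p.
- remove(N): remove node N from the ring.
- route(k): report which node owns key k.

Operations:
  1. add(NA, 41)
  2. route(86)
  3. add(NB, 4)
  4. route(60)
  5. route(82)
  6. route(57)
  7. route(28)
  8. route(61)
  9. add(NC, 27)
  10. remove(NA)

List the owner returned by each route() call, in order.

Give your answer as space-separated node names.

Op 1: add NA@41 -> ring=[41:NA]
Op 2: route key 86: none >= 86, wrap to smallest pos 41 -> NA
Op 3: add NB@4 -> ring=[4:NB,41:NA]
Op 4: route key 60: none >= 60, wrap to smallest pos 4 -> NB
Op 5: route key 82: none >= 82, wrap to smallest pos 4 -> NB
Op 6: route key 57: none >= 57, wrap to smallest pos 4 -> NB
Op 7: route key 28: smallest pos >= 28 is 41 -> NA
Op 8: route key 61: none >= 61, wrap to smallest pos 4 -> NB
Op 9: add NC@27 -> ring=[4:NB,27:NC,41:NA]
Op 10: remove NA -> ring=[4:NB,27:NC]

Answer: NA NB NB NB NA NB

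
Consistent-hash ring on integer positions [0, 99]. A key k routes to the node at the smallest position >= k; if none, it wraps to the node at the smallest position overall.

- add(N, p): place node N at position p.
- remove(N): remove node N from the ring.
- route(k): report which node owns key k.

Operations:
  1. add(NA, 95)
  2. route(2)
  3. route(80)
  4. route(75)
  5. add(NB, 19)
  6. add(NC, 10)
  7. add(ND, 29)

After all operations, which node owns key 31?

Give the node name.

Answer: NA

Derivation:
Op 1: add NA@95 -> ring=[95:NA]
Op 2: route key 2: smallest pos >= 2 is 95 -> NA
Op 3: route key 80: smallest pos >= 80 is 95 -> NA
Op 4: route key 75: smallest pos >= 75 is 95 -> NA
Op 5: add NB@19 -> ring=[19:NB,95:NA]
Op 6: add NC@10 -> ring=[10:NC,19:NB,95:NA]
Op 7: add ND@29 -> ring=[10:NC,19:NB,29:ND,95:NA]
Final route key 31: smallest pos >= 31 is 95 -> NA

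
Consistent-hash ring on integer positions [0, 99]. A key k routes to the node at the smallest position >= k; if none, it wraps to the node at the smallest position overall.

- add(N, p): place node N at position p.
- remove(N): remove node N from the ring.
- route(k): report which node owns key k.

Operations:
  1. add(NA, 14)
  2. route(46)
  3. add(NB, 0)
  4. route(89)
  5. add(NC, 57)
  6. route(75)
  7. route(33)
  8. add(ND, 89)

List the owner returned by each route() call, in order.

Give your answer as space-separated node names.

Op 1: add NA@14 -> ring=[14:NA]
Op 2: route key 46: none >= 46, wrap to smallest pos 14 -> NA
Op 3: add NB@0 -> ring=[0:NB,14:NA]
Op 4: route key 89: none >= 89, wrap to smallest pos 0 -> NB
Op 5: add NC@57 -> ring=[0:NB,14:NA,57:NC]
Op 6: route key 75: none >= 75, wrap to smallest pos 0 -> NB
Op 7: route key 33: smallest pos >= 33 is 57 -> NC
Op 8: add ND@89 -> ring=[0:NB,14:NA,57:NC,89:ND]

Answer: NA NB NB NC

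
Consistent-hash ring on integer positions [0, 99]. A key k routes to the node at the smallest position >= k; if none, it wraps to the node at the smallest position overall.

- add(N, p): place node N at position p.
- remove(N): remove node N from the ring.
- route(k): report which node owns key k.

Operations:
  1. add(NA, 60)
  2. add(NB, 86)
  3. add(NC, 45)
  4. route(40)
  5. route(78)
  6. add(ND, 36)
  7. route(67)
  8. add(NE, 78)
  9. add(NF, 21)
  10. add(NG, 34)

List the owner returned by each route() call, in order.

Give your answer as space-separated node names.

Op 1: add NA@60 -> ring=[60:NA]
Op 2: add NB@86 -> ring=[60:NA,86:NB]
Op 3: add NC@45 -> ring=[45:NC,60:NA,86:NB]
Op 4: route key 40: smallest pos >= 40 is 45 -> NC
Op 5: route key 78: smallest pos >= 78 is 86 -> NB
Op 6: add ND@36 -> ring=[36:ND,45:NC,60:NA,86:NB]
Op 7: route key 67: smallest pos >= 67 is 86 -> NB
Op 8: add NE@78 -> ring=[36:ND,45:NC,60:NA,78:NE,86:NB]
Op 9: add NF@21 -> ring=[21:NF,36:ND,45:NC,60:NA,78:NE,86:NB]
Op 10: add NG@34 -> ring=[21:NF,34:NG,36:ND,45:NC,60:NA,78:NE,86:NB]

Answer: NC NB NB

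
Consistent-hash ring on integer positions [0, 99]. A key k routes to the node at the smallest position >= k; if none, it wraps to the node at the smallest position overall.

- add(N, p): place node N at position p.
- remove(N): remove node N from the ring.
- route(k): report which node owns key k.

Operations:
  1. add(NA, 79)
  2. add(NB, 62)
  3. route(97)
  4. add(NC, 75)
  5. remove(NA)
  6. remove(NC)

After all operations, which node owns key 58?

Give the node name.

Answer: NB

Derivation:
Op 1: add NA@79 -> ring=[79:NA]
Op 2: add NB@62 -> ring=[62:NB,79:NA]
Op 3: route key 97: none >= 97, wrap to smallest pos 62 -> NB
Op 4: add NC@75 -> ring=[62:NB,75:NC,79:NA]
Op 5: remove NA -> ring=[62:NB,75:NC]
Op 6: remove NC -> ring=[62:NB]
Final route key 58: smallest pos >= 58 is 62 -> NB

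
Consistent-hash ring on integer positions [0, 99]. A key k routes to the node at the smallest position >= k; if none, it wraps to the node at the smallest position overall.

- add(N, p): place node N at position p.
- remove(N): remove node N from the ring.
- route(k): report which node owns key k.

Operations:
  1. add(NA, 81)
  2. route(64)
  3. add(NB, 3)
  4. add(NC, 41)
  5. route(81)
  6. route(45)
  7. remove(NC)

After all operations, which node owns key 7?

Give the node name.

Op 1: add NA@81 -> ring=[81:NA]
Op 2: route key 64: smallest pos >= 64 is 81 -> NA
Op 3: add NB@3 -> ring=[3:NB,81:NA]
Op 4: add NC@41 -> ring=[3:NB,41:NC,81:NA]
Op 5: route key 81: smallest pos >= 81 is 81 -> NA
Op 6: route key 45: smallest pos >= 45 is 81 -> NA
Op 7: remove NC -> ring=[3:NB,81:NA]
Final route key 7: smallest pos >= 7 is 81 -> NA

Answer: NA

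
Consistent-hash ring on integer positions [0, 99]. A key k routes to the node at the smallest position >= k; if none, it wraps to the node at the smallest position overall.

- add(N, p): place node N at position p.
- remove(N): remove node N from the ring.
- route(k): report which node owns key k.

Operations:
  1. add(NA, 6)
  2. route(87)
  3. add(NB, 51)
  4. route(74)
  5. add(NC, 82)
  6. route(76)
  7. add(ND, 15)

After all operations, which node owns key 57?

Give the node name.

Op 1: add NA@6 -> ring=[6:NA]
Op 2: route key 87: none >= 87, wrap to smallest pos 6 -> NA
Op 3: add NB@51 -> ring=[6:NA,51:NB]
Op 4: route key 74: none >= 74, wrap to smallest pos 6 -> NA
Op 5: add NC@82 -> ring=[6:NA,51:NB,82:NC]
Op 6: route key 76: smallest pos >= 76 is 82 -> NC
Op 7: add ND@15 -> ring=[6:NA,15:ND,51:NB,82:NC]
Final route key 57: smallest pos >= 57 is 82 -> NC

Answer: NC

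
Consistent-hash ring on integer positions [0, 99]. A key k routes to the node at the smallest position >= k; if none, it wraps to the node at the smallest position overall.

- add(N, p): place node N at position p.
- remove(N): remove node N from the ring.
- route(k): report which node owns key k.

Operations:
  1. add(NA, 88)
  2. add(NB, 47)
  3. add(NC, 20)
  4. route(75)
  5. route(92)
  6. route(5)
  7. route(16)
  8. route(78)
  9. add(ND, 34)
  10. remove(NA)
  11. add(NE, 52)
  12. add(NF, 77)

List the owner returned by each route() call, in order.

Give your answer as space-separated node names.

Answer: NA NC NC NC NA

Derivation:
Op 1: add NA@88 -> ring=[88:NA]
Op 2: add NB@47 -> ring=[47:NB,88:NA]
Op 3: add NC@20 -> ring=[20:NC,47:NB,88:NA]
Op 4: route key 75: smallest pos >= 75 is 88 -> NA
Op 5: route key 92: none >= 92, wrap to smallest pos 20 -> NC
Op 6: route key 5: smallest pos >= 5 is 20 -> NC
Op 7: route key 16: smallest pos >= 16 is 20 -> NC
Op 8: route key 78: smallest pos >= 78 is 88 -> NA
Op 9: add ND@34 -> ring=[20:NC,34:ND,47:NB,88:NA]
Op 10: remove NA -> ring=[20:NC,34:ND,47:NB]
Op 11: add NE@52 -> ring=[20:NC,34:ND,47:NB,52:NE]
Op 12: add NF@77 -> ring=[20:NC,34:ND,47:NB,52:NE,77:NF]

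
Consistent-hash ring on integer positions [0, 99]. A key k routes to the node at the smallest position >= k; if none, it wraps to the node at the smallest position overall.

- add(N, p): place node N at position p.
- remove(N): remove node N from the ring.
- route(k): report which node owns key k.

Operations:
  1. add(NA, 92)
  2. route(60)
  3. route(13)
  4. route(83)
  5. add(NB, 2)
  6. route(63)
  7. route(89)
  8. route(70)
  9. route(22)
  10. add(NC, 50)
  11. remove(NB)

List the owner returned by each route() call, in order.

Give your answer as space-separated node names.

Answer: NA NA NA NA NA NA NA

Derivation:
Op 1: add NA@92 -> ring=[92:NA]
Op 2: route key 60: smallest pos >= 60 is 92 -> NA
Op 3: route key 13: smallest pos >= 13 is 92 -> NA
Op 4: route key 83: smallest pos >= 83 is 92 -> NA
Op 5: add NB@2 -> ring=[2:NB,92:NA]
Op 6: route key 63: smallest pos >= 63 is 92 -> NA
Op 7: route key 89: smallest pos >= 89 is 92 -> NA
Op 8: route key 70: smallest pos >= 70 is 92 -> NA
Op 9: route key 22: smallest pos >= 22 is 92 -> NA
Op 10: add NC@50 -> ring=[2:NB,50:NC,92:NA]
Op 11: remove NB -> ring=[50:NC,92:NA]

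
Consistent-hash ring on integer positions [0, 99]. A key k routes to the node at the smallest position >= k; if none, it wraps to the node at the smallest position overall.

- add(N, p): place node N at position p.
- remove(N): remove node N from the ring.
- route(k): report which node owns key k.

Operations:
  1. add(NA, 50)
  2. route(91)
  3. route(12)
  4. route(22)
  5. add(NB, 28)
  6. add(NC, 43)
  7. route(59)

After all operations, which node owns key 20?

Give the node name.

Op 1: add NA@50 -> ring=[50:NA]
Op 2: route key 91: none >= 91, wrap to smallest pos 50 -> NA
Op 3: route key 12: smallest pos >= 12 is 50 -> NA
Op 4: route key 22: smallest pos >= 22 is 50 -> NA
Op 5: add NB@28 -> ring=[28:NB,50:NA]
Op 6: add NC@43 -> ring=[28:NB,43:NC,50:NA]
Op 7: route key 59: none >= 59, wrap to smallest pos 28 -> NB
Final route key 20: smallest pos >= 20 is 28 -> NB

Answer: NB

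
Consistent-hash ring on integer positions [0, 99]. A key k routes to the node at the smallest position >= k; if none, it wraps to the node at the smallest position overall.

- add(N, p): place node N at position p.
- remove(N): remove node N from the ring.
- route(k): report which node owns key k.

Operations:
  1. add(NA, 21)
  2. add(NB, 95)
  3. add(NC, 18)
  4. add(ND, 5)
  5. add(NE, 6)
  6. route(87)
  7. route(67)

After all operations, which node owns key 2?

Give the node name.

Op 1: add NA@21 -> ring=[21:NA]
Op 2: add NB@95 -> ring=[21:NA,95:NB]
Op 3: add NC@18 -> ring=[18:NC,21:NA,95:NB]
Op 4: add ND@5 -> ring=[5:ND,18:NC,21:NA,95:NB]
Op 5: add NE@6 -> ring=[5:ND,6:NE,18:NC,21:NA,95:NB]
Op 6: route key 87: smallest pos >= 87 is 95 -> NB
Op 7: route key 67: smallest pos >= 67 is 95 -> NB
Final route key 2: smallest pos >= 2 is 5 -> ND

Answer: ND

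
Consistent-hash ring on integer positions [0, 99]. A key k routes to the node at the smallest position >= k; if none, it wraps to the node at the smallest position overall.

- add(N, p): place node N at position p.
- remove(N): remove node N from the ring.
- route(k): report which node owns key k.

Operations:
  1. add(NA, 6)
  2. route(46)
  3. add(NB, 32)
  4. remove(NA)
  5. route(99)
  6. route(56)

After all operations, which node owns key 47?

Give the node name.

Op 1: add NA@6 -> ring=[6:NA]
Op 2: route key 46: none >= 46, wrap to smallest pos 6 -> NA
Op 3: add NB@32 -> ring=[6:NA,32:NB]
Op 4: remove NA -> ring=[32:NB]
Op 5: route key 99: none >= 99, wrap to smallest pos 32 -> NB
Op 6: route key 56: none >= 56, wrap to smallest pos 32 -> NB
Final route key 47: none >= 47, wrap to smallest pos 32 -> NB

Answer: NB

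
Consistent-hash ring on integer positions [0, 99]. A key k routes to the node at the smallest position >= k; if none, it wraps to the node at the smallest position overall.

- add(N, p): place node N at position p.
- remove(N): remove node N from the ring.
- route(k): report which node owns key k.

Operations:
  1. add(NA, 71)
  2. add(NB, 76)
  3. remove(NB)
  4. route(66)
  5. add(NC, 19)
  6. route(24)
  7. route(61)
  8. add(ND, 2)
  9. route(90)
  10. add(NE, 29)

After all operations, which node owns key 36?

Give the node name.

Op 1: add NA@71 -> ring=[71:NA]
Op 2: add NB@76 -> ring=[71:NA,76:NB]
Op 3: remove NB -> ring=[71:NA]
Op 4: route key 66: smallest pos >= 66 is 71 -> NA
Op 5: add NC@19 -> ring=[19:NC,71:NA]
Op 6: route key 24: smallest pos >= 24 is 71 -> NA
Op 7: route key 61: smallest pos >= 61 is 71 -> NA
Op 8: add ND@2 -> ring=[2:ND,19:NC,71:NA]
Op 9: route key 90: none >= 90, wrap to smallest pos 2 -> ND
Op 10: add NE@29 -> ring=[2:ND,19:NC,29:NE,71:NA]
Final route key 36: smallest pos >= 36 is 71 -> NA

Answer: NA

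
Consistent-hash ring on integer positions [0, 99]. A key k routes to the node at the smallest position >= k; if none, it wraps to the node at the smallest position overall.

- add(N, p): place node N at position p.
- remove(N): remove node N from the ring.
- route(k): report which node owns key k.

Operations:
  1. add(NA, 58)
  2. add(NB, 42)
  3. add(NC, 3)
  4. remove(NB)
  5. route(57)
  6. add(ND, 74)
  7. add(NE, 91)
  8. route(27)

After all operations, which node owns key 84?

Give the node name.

Answer: NE

Derivation:
Op 1: add NA@58 -> ring=[58:NA]
Op 2: add NB@42 -> ring=[42:NB,58:NA]
Op 3: add NC@3 -> ring=[3:NC,42:NB,58:NA]
Op 4: remove NB -> ring=[3:NC,58:NA]
Op 5: route key 57: smallest pos >= 57 is 58 -> NA
Op 6: add ND@74 -> ring=[3:NC,58:NA,74:ND]
Op 7: add NE@91 -> ring=[3:NC,58:NA,74:ND,91:NE]
Op 8: route key 27: smallest pos >= 27 is 58 -> NA
Final route key 84: smallest pos >= 84 is 91 -> NE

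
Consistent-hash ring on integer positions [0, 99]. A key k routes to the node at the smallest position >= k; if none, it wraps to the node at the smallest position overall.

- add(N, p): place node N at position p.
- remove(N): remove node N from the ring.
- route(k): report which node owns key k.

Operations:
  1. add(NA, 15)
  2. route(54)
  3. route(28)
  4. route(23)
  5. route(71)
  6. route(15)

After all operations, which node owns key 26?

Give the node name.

Answer: NA

Derivation:
Op 1: add NA@15 -> ring=[15:NA]
Op 2: route key 54: none >= 54, wrap to smallest pos 15 -> NA
Op 3: route key 28: none >= 28, wrap to smallest pos 15 -> NA
Op 4: route key 23: none >= 23, wrap to smallest pos 15 -> NA
Op 5: route key 71: none >= 71, wrap to smallest pos 15 -> NA
Op 6: route key 15: smallest pos >= 15 is 15 -> NA
Final route key 26: none >= 26, wrap to smallest pos 15 -> NA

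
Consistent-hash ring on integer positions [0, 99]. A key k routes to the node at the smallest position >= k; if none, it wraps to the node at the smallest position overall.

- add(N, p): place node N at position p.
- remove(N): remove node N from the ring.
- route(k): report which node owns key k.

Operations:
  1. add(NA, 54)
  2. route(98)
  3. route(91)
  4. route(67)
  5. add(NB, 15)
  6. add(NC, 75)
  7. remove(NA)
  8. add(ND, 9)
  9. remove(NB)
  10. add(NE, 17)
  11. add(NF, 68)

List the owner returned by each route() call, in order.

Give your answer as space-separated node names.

Answer: NA NA NA

Derivation:
Op 1: add NA@54 -> ring=[54:NA]
Op 2: route key 98: none >= 98, wrap to smallest pos 54 -> NA
Op 3: route key 91: none >= 91, wrap to smallest pos 54 -> NA
Op 4: route key 67: none >= 67, wrap to smallest pos 54 -> NA
Op 5: add NB@15 -> ring=[15:NB,54:NA]
Op 6: add NC@75 -> ring=[15:NB,54:NA,75:NC]
Op 7: remove NA -> ring=[15:NB,75:NC]
Op 8: add ND@9 -> ring=[9:ND,15:NB,75:NC]
Op 9: remove NB -> ring=[9:ND,75:NC]
Op 10: add NE@17 -> ring=[9:ND,17:NE,75:NC]
Op 11: add NF@68 -> ring=[9:ND,17:NE,68:NF,75:NC]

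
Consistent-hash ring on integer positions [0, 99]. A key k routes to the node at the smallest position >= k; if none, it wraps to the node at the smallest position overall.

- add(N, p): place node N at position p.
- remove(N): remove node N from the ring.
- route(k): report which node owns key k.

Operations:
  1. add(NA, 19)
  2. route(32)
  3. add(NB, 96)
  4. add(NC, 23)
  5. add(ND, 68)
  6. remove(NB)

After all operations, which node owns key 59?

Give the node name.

Op 1: add NA@19 -> ring=[19:NA]
Op 2: route key 32: none >= 32, wrap to smallest pos 19 -> NA
Op 3: add NB@96 -> ring=[19:NA,96:NB]
Op 4: add NC@23 -> ring=[19:NA,23:NC,96:NB]
Op 5: add ND@68 -> ring=[19:NA,23:NC,68:ND,96:NB]
Op 6: remove NB -> ring=[19:NA,23:NC,68:ND]
Final route key 59: smallest pos >= 59 is 68 -> ND

Answer: ND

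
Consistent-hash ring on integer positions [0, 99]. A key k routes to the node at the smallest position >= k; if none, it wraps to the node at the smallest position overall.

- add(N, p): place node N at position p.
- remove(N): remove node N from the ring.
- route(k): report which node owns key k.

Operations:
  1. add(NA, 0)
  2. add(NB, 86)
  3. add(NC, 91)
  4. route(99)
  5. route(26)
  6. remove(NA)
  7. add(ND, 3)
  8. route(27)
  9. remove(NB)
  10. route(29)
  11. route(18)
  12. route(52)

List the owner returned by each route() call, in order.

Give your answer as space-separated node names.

Op 1: add NA@0 -> ring=[0:NA]
Op 2: add NB@86 -> ring=[0:NA,86:NB]
Op 3: add NC@91 -> ring=[0:NA,86:NB,91:NC]
Op 4: route key 99: none >= 99, wrap to smallest pos 0 -> NA
Op 5: route key 26: smallest pos >= 26 is 86 -> NB
Op 6: remove NA -> ring=[86:NB,91:NC]
Op 7: add ND@3 -> ring=[3:ND,86:NB,91:NC]
Op 8: route key 27: smallest pos >= 27 is 86 -> NB
Op 9: remove NB -> ring=[3:ND,91:NC]
Op 10: route key 29: smallest pos >= 29 is 91 -> NC
Op 11: route key 18: smallest pos >= 18 is 91 -> NC
Op 12: route key 52: smallest pos >= 52 is 91 -> NC

Answer: NA NB NB NC NC NC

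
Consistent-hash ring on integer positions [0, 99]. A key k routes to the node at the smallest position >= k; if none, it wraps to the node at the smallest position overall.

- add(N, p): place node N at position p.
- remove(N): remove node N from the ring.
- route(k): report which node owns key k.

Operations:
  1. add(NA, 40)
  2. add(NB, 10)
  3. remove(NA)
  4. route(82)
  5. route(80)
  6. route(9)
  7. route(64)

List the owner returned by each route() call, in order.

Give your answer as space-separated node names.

Answer: NB NB NB NB

Derivation:
Op 1: add NA@40 -> ring=[40:NA]
Op 2: add NB@10 -> ring=[10:NB,40:NA]
Op 3: remove NA -> ring=[10:NB]
Op 4: route key 82: none >= 82, wrap to smallest pos 10 -> NB
Op 5: route key 80: none >= 80, wrap to smallest pos 10 -> NB
Op 6: route key 9: smallest pos >= 9 is 10 -> NB
Op 7: route key 64: none >= 64, wrap to smallest pos 10 -> NB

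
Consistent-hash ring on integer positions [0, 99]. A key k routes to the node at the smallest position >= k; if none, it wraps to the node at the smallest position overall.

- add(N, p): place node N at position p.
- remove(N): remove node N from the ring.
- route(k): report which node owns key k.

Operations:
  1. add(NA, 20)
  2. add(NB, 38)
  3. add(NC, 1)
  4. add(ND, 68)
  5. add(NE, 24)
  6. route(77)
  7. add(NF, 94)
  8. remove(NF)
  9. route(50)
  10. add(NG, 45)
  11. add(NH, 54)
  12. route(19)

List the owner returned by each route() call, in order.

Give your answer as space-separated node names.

Op 1: add NA@20 -> ring=[20:NA]
Op 2: add NB@38 -> ring=[20:NA,38:NB]
Op 3: add NC@1 -> ring=[1:NC,20:NA,38:NB]
Op 4: add ND@68 -> ring=[1:NC,20:NA,38:NB,68:ND]
Op 5: add NE@24 -> ring=[1:NC,20:NA,24:NE,38:NB,68:ND]
Op 6: route key 77: none >= 77, wrap to smallest pos 1 -> NC
Op 7: add NF@94 -> ring=[1:NC,20:NA,24:NE,38:NB,68:ND,94:NF]
Op 8: remove NF -> ring=[1:NC,20:NA,24:NE,38:NB,68:ND]
Op 9: route key 50: smallest pos >= 50 is 68 -> ND
Op 10: add NG@45 -> ring=[1:NC,20:NA,24:NE,38:NB,45:NG,68:ND]
Op 11: add NH@54 -> ring=[1:NC,20:NA,24:NE,38:NB,45:NG,54:NH,68:ND]
Op 12: route key 19: smallest pos >= 19 is 20 -> NA

Answer: NC ND NA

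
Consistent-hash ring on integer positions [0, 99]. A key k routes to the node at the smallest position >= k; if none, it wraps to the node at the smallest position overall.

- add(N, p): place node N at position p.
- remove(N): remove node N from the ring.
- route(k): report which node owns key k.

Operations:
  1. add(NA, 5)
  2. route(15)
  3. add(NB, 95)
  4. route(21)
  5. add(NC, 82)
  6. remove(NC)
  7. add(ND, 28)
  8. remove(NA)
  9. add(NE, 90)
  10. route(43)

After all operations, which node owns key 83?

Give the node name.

Op 1: add NA@5 -> ring=[5:NA]
Op 2: route key 15: none >= 15, wrap to smallest pos 5 -> NA
Op 3: add NB@95 -> ring=[5:NA,95:NB]
Op 4: route key 21: smallest pos >= 21 is 95 -> NB
Op 5: add NC@82 -> ring=[5:NA,82:NC,95:NB]
Op 6: remove NC -> ring=[5:NA,95:NB]
Op 7: add ND@28 -> ring=[5:NA,28:ND,95:NB]
Op 8: remove NA -> ring=[28:ND,95:NB]
Op 9: add NE@90 -> ring=[28:ND,90:NE,95:NB]
Op 10: route key 43: smallest pos >= 43 is 90 -> NE
Final route key 83: smallest pos >= 83 is 90 -> NE

Answer: NE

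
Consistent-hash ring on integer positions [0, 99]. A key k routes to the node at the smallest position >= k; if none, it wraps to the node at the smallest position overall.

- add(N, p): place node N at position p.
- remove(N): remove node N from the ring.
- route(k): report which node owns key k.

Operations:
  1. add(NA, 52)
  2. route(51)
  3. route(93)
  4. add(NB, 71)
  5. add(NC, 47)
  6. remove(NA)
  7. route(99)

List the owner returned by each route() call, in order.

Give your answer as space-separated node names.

Answer: NA NA NC

Derivation:
Op 1: add NA@52 -> ring=[52:NA]
Op 2: route key 51: smallest pos >= 51 is 52 -> NA
Op 3: route key 93: none >= 93, wrap to smallest pos 52 -> NA
Op 4: add NB@71 -> ring=[52:NA,71:NB]
Op 5: add NC@47 -> ring=[47:NC,52:NA,71:NB]
Op 6: remove NA -> ring=[47:NC,71:NB]
Op 7: route key 99: none >= 99, wrap to smallest pos 47 -> NC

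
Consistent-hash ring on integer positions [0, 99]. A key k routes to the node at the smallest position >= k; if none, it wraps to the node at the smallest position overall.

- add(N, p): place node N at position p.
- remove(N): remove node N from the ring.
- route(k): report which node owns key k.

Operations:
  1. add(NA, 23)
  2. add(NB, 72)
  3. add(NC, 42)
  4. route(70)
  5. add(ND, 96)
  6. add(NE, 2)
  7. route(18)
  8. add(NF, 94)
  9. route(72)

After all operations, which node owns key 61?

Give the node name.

Answer: NB

Derivation:
Op 1: add NA@23 -> ring=[23:NA]
Op 2: add NB@72 -> ring=[23:NA,72:NB]
Op 3: add NC@42 -> ring=[23:NA,42:NC,72:NB]
Op 4: route key 70: smallest pos >= 70 is 72 -> NB
Op 5: add ND@96 -> ring=[23:NA,42:NC,72:NB,96:ND]
Op 6: add NE@2 -> ring=[2:NE,23:NA,42:NC,72:NB,96:ND]
Op 7: route key 18: smallest pos >= 18 is 23 -> NA
Op 8: add NF@94 -> ring=[2:NE,23:NA,42:NC,72:NB,94:NF,96:ND]
Op 9: route key 72: smallest pos >= 72 is 72 -> NB
Final route key 61: smallest pos >= 61 is 72 -> NB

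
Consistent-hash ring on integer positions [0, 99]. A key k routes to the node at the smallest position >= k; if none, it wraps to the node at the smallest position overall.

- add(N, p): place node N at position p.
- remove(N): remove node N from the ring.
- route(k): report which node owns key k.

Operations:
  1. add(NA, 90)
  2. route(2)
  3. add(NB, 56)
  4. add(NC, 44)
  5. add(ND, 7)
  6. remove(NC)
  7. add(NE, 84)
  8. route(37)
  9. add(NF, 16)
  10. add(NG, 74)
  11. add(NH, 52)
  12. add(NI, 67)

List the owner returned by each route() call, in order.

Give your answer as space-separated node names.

Op 1: add NA@90 -> ring=[90:NA]
Op 2: route key 2: smallest pos >= 2 is 90 -> NA
Op 3: add NB@56 -> ring=[56:NB,90:NA]
Op 4: add NC@44 -> ring=[44:NC,56:NB,90:NA]
Op 5: add ND@7 -> ring=[7:ND,44:NC,56:NB,90:NA]
Op 6: remove NC -> ring=[7:ND,56:NB,90:NA]
Op 7: add NE@84 -> ring=[7:ND,56:NB,84:NE,90:NA]
Op 8: route key 37: smallest pos >= 37 is 56 -> NB
Op 9: add NF@16 -> ring=[7:ND,16:NF,56:NB,84:NE,90:NA]
Op 10: add NG@74 -> ring=[7:ND,16:NF,56:NB,74:NG,84:NE,90:NA]
Op 11: add NH@52 -> ring=[7:ND,16:NF,52:NH,56:NB,74:NG,84:NE,90:NA]
Op 12: add NI@67 -> ring=[7:ND,16:NF,52:NH,56:NB,67:NI,74:NG,84:NE,90:NA]

Answer: NA NB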